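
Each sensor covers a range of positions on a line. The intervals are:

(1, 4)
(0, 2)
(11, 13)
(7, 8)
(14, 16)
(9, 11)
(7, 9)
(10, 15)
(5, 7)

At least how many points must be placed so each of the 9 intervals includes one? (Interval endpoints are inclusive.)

4

By right end: [0,2]  [1,4]  [5,7]  [7,8]  [7,9]  [9,11]  [11,13]  [10,15]  [14,16]
[0,2] uncovered → point at 2; [5,7] uncovered → point at 7; [9,11] uncovered → point at 11; [14,16] uncovered → point at 16.
Points: 2, 7, 11, 16 (4 total).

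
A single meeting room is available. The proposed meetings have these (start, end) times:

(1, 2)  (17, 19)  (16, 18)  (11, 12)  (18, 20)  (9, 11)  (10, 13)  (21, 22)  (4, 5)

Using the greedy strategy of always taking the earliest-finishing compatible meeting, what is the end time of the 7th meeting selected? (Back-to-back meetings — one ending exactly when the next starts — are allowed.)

22

Order by finish time; keep every interval that doesn't clash with the previous kept one.
By end time: (1,2), (4,5), (9,11), (11,12), (10,13), (16,18), (17,19), (18,20), (21,22).
Pick (1,2); next start ≥ 2 → (4,5); next start ≥ 5 → (9,11); next start ≥ 11 → (11,12); next start ≥ 12 → (16,18); next start ≥ 18 → (18,20); next start ≥ 20 → (21,22).
Selected: (1,2) (4,5) (9,11) (11,12) (16,18) (18,20) (21,22)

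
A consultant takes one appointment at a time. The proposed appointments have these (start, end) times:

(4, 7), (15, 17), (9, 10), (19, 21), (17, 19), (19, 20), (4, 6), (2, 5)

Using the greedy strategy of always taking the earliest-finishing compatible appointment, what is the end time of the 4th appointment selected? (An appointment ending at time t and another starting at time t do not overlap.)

19

By end time: (2,5), (4,6), (4,7), (9,10), (15,17), (17,19), (19,20), (19,21).
Pick (2,5); next start ≥ 5 → (9,10); next start ≥ 10 → (15,17); next start ≥ 17 → (17,19); next start ≥ 19 → (19,20).
Selected: (2,5) (9,10) (15,17) (17,19) (19,20)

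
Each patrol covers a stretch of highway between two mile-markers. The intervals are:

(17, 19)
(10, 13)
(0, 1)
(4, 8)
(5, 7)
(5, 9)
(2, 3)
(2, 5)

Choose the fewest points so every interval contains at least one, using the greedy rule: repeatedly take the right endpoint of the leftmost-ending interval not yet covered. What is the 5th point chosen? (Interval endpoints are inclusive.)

Sort by right endpoint; whenever an interval is uncovered, place a point at its right end.
By right end: [0,1]  [2,3]  [2,5]  [5,7]  [4,8]  [5,9]  [10,13]  [17,19]
[0,1] uncovered → point at 1; [2,3] uncovered → point at 3; [5,7] uncovered → point at 7; [10,13] uncovered → point at 13; [17,19] uncovered → point at 19.
Points: 1, 3, 7, 13, 19 (5 total).

19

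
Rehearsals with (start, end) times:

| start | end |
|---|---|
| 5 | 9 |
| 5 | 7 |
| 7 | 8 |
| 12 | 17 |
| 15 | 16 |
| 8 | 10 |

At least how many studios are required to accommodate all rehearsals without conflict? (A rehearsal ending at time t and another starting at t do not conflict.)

The answer is the maximum number of intervals overlapping at any instant.
starts: [5, 5, 7, 8, 12, 15]
ends:   [7, 8, 9, 10, 16, 17]
s5→1 s5→2  — peak 2.

2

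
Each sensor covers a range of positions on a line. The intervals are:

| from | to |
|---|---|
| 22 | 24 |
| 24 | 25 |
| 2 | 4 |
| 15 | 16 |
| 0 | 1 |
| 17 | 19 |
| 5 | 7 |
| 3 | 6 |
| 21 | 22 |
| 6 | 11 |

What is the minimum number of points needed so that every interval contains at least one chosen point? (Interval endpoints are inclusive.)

Process intervals by earliest right end; each time one isn't hit yet, stab at its right endpoint.
Sorted: [0,1] [2,4] [3,6] [5,7] [6,11] [15,16] [17,19] [21,22] [22,24] [24,25]
{[0,1]} hit by 1; {[2,4],[3,6]} hit by 4; {[5,7],[6,11]} hit by 7; {[15,16]} hit by 16; {[17,19]} hit by 19; {[21,22],[22,24]} hit by 22; {[24,25]} hit by 25.
Points: 1, 4, 7, 16, 19, 22, 25 (7 total).

7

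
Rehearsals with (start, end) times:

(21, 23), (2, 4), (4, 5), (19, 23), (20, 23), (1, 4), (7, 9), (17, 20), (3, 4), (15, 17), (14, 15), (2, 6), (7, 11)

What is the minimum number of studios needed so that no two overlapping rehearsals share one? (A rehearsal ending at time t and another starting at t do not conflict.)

The answer is the maximum number of intervals overlapping at any instant.
Events (time:±→running): 1:+→1 2:+→2 2:+→3 3:+→4 … peak 4.

4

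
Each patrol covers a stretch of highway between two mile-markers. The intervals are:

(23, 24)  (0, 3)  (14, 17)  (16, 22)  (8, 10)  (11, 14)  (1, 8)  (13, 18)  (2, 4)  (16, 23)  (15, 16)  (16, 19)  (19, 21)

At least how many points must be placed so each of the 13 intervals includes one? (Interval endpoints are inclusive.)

6

Process intervals by earliest right end; each time one isn't hit yet, stab at its right endpoint.
By right end: [0,3]  [2,4]  [1,8]  [8,10]  [11,14]  [15,16]  [14,17]  [13,18]  [16,19]  [19,21]  [16,22]  [16,23]  [23,24]
[0,3] uncovered → point at 3; [8,10] uncovered → point at 10; [11,14] uncovered → point at 14; [15,16] uncovered → point at 16; [19,21] uncovered → point at 21; [23,24] uncovered → point at 24.
Points: 3, 10, 14, 16, 21, 24 (6 total).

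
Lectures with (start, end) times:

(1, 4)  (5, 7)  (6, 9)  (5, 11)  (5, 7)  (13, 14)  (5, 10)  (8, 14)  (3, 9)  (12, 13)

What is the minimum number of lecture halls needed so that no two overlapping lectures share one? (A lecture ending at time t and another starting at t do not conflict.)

6

The answer is the maximum number of intervals overlapping at any instant.
Events (time:±→running): 1:+→1 3:+→2 4:-→1 5:+→2 5:+→3 5:+→4 5:+→5 6:+→6 … peak 6.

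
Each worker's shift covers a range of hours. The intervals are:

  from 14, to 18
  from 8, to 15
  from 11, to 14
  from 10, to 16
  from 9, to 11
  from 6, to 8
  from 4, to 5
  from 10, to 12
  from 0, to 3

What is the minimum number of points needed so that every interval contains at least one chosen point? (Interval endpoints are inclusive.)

5

Sorted: [0,3] [4,5] [6,8] [9,11] [10,12] [11,14] [8,15] [10,16] [14,18]
{[0,3]} hit by 3; {[4,5]} hit by 5; {[6,8]} hit by 8; {[9,11],[10,12],[11,14],[8,15],[10,16]} hit by 11; {[14,18]} hit by 18.
Points: 3, 5, 8, 11, 18 (5 total).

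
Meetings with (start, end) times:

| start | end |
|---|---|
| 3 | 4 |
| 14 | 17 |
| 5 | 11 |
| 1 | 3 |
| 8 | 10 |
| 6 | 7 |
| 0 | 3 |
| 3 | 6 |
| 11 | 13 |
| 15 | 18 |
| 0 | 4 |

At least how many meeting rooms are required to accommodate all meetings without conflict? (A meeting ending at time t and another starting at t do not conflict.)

starts: [0, 0, 1, 3, 3, 5, 6, 8, 11, 14, 15]
ends:   [3, 3, 4, 4, 6, 7, 10, 11, 13, 17, 18]
s0→1 s0→2 s1→3  — peak 3.

3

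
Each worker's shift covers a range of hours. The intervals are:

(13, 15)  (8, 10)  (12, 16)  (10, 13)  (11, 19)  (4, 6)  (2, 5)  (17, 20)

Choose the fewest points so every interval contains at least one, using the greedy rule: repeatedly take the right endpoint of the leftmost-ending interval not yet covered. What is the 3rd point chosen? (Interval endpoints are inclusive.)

15

Process intervals by earliest right end; each time one isn't hit yet, stab at its right endpoint.
Sorted: [2,5] [4,6] [8,10] [10,13] [13,15] [12,16] [11,19] [17,20]
{[2,5],[4,6]} hit by 5; {[8,10],[10,13]} hit by 10; {[13,15],[12,16],[11,19]} hit by 15; {[17,20]} hit by 20.
Points: 5, 10, 15, 20 (4 total).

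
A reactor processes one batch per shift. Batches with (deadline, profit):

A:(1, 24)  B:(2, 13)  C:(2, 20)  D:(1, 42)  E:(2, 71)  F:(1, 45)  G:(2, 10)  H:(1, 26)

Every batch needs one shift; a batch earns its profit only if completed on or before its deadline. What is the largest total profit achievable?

116

By profit: E(d2,71), F(d1,45), D(d1,42), H(d1,26), A(d1,24), C(d2,20), B(d2,13), G(d2,10)
E→slot 2; F→slot 1; D skipped; H skipped; A skipped; C skipped; B skipped; G skipped.
Profit = 45 + 71 = 116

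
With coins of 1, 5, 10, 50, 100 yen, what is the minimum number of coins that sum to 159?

7

159 − 1×100→59 − 1×50→9 − 1×5→4 − 4×1→0
Total coins = 1 + 1 + 1 + 4 = 7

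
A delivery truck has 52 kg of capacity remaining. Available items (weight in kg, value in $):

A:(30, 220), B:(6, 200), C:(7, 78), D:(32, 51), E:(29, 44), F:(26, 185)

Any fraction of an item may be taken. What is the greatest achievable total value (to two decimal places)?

562.04

Greedy by value/weight ratio, highest first.
Ratios (sorted): B 33.33, C 11.14, A 7.33, F 7.12, D 1.59, E 1.52
take B (6 @ 200); take C (7 @ 78); take A (30 @ 220); take 9/26 of F → 64.04. Capacity used 52/52.
Total value = 562.04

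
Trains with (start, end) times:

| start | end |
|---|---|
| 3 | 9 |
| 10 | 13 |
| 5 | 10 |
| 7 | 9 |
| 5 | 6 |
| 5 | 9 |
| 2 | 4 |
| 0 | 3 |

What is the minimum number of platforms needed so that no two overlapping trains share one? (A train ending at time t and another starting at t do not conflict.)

The answer is the maximum number of intervals overlapping at any instant.
starts: [0, 2, 3, 5, 5, 5, 7, 10]
ends:   [3, 4, 6, 9, 9, 9, 10, 13]
s0→1 s2→2 e3→1 s3→2 e4→1 s5→2 s5→3 s5→4  — peak 4.

4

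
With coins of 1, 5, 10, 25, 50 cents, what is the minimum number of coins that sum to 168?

Use the largest denomination that fits, subtract, and repeat.
168 − 3×50→18 − 1×10→8 − 1×5→3 − 3×1→0
Total coins = 3 + 1 + 1 + 3 = 8

8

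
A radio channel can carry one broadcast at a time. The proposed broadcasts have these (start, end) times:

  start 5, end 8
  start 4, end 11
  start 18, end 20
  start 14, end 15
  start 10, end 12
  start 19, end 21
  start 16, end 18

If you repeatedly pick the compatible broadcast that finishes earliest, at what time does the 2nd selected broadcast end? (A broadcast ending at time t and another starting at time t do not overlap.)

Sort by end time and greedily take each interval whose start is ≥ the last chosen end.
By end time: (5,8), (4,11), (10,12), (14,15), (16,18), (18,20), (19,21).
Pick (5,8); next start ≥ 8 → (10,12); next start ≥ 12 → (14,15); next start ≥ 15 → (16,18); next start ≥ 18 → (18,20).
Selected: (5,8) (10,12) (14,15) (16,18) (18,20)

12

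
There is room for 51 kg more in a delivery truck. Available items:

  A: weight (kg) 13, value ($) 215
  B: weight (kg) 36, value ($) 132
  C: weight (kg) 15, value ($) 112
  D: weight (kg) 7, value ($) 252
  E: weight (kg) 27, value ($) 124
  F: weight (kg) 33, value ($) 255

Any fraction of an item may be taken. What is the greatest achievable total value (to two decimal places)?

706.55

Ratios (sorted): D 36.00, A 16.54, F 7.73, C 7.47, E 4.59, B 3.67
take D (7 @ 252); take A (13 @ 215); take 31/33 of F → 239.55. Capacity used 51/51.
Total value = 706.55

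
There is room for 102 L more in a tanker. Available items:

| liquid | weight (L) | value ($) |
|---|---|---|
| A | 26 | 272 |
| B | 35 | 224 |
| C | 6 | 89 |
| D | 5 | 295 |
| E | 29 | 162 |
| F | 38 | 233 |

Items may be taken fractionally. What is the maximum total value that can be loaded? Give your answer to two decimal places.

Greedy by value/weight ratio, highest first.
Ratios (sorted): D 59.00, C 14.83, A 10.46, B 6.40, F 6.13, E 5.59
take D (5 @ 295); take C (6 @ 89); take A (26 @ 272); take B (35 @ 224); take 30/38 of F → 183.95. Capacity used 102/102.
Total value = 1063.95

1063.95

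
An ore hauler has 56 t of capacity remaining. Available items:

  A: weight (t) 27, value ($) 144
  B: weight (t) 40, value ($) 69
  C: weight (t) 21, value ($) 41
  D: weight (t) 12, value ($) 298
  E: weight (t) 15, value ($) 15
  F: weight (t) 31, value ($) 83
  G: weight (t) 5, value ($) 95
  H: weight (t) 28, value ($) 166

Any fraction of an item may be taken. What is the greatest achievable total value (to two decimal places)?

617.67

Ratios (sorted): D 24.83, G 19.00, H 5.93, A 5.33, F 2.68, C 1.95, B 1.73, E 1.00
take D (12 @ 298); take G (5 @ 95); take H (28 @ 166); take 11/27 of A → 58.67. Capacity used 56/56.
Total value = 617.67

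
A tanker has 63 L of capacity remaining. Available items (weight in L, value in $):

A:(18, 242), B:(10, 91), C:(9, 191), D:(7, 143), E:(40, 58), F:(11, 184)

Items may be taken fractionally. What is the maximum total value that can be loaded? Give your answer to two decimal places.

Order: C (191/9=21.22) > D (143/7=20.43) > F (184/11=16.73) > A (242/18=13.44) > B (91/10=9.10) > E (58/40=1.45)
Fill: take C (9 @ 191) → take D (7 @ 143) → take F (11 @ 184) → take A (18 @ 242) → take B (10 @ 91) → take 8/40 of E → 11.60; 63/63 used.
Total value = 862.60

862.60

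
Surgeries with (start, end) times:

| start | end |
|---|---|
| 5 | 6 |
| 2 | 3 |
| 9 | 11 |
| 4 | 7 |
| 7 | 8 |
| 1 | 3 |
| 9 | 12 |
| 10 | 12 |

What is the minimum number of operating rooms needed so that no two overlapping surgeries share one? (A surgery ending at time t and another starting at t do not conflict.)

3

Count concurrent intervals with a sweep; the peak is the room count.
Events (time:±→running): 1:+→1 2:+→2 3:-→1 3:-→0 4:+→1 5:+→2 6:-→1 7:-→0 7:+→1 8:-→0 9:+→1 9:+→2 10:+→3 … peak 3.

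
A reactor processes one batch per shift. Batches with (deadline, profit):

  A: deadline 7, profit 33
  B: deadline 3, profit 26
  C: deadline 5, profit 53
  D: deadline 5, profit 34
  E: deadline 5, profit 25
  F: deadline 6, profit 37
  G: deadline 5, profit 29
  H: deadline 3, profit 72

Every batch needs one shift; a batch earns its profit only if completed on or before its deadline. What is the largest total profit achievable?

284

Take jobs in profit order; each goes to the latest open slot no later than its deadline.
Profit order: H=72 C=53 F=37 D=34 A=33 G=29 B=26 E=25
Assign: H→slot 3, C→slot 5, F→slot 6, D→slot 4, A→slot 7, G→slot 2, B→slot 1, E skipped.
Slots: [1:B] [2:G] [3:H] [4:D] [5:C] [6:F] [7:A]
Profit = 26 + 29 + 72 + 34 + 53 + 37 + 33 = 284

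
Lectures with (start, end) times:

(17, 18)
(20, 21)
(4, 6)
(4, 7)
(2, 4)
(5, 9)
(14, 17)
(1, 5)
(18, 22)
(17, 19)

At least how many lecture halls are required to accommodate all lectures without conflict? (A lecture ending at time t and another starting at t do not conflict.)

Count concurrent intervals with a sweep; the peak is the room count.
Events (time:±→running): 1:+→1 2:+→2 4:-→1 4:+→2 4:+→3 … peak 3.

3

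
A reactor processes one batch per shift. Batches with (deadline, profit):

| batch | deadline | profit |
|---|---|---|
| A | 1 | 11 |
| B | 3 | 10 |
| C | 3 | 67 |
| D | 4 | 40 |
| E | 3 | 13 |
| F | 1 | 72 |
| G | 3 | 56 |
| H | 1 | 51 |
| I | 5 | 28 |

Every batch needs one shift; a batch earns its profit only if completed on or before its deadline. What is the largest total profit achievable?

263

Sort by profit descending; place each in the latest free slot ≤ its deadline.
Profit order: F=72 C=67 G=56 H=51 D=40 I=28 E=13 A=11 B=10
Assign: F→slot 1, C→slot 3, G→slot 2, H skipped, D→slot 4, I→slot 5, E skipped, A skipped, B skipped.
Slots: [1:F] [2:G] [3:C] [4:D] [5:I]
Profit = 72 + 56 + 67 + 40 + 28 = 263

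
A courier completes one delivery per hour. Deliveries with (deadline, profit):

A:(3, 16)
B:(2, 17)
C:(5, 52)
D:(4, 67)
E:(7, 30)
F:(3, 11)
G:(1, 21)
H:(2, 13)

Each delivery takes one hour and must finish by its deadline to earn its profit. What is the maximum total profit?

203

By profit: D(d4,67), C(d5,52), E(d7,30), G(d1,21), B(d2,17), A(d3,16), H(d2,13), F(d3,11)
D→slot 4; C→slot 5; E→slot 7; G→slot 1; B→slot 2; A→slot 3; H skipped; F skipped.
Profit = 21 + 17 + 16 + 67 + 52 + 30 = 203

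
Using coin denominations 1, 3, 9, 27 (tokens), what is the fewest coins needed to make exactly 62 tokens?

Greedy: take as many of the largest coin as possible, then repeat with the remainder.
62 = 2×27 + 2×3 + 2×1
Total coins = 2 + 2 + 2 = 6

6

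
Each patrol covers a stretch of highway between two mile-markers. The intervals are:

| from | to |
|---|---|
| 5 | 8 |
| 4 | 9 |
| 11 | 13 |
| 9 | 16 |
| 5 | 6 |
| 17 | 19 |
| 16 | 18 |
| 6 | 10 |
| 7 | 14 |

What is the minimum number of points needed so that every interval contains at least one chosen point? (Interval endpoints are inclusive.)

Sorted: [5,6] [5,8] [4,9] [6,10] [11,13] [7,14] [9,16] [16,18] [17,19]
{[5,6],[5,8],[4,9],[6,10]} hit by 6; {[11,13],[7,14],[9,16]} hit by 13; {[16,18],[17,19]} hit by 18.
Points: 6, 13, 18 (3 total).

3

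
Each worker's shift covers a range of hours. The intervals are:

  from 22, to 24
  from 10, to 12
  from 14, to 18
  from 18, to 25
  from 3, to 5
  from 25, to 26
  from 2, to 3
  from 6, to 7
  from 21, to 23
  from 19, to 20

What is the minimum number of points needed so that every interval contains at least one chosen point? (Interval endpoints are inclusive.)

Sorted: [2,3] [3,5] [6,7] [10,12] [14,18] [19,20] [21,23] [22,24] [18,25] [25,26]
{[2,3],[3,5]} hit by 3; {[6,7]} hit by 7; {[10,12]} hit by 12; {[14,18]} hit by 18; {[19,20]} hit by 20; {[21,23],[22,24],[18,25]} hit by 23; {[25,26]} hit by 26.
Points: 3, 7, 12, 18, 20, 23, 26 (7 total).

7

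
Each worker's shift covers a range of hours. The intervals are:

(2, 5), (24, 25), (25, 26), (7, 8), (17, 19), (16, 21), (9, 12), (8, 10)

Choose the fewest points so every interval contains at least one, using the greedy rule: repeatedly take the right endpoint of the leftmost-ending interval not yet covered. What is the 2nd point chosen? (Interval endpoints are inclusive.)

By right end: [2,5]  [7,8]  [8,10]  [9,12]  [17,19]  [16,21]  [24,25]  [25,26]
[2,5] uncovered → point at 5; [7,8] uncovered → point at 8; [9,12] uncovered → point at 12; [17,19] uncovered → point at 19; [24,25] uncovered → point at 25.
Points: 5, 8, 12, 19, 25 (5 total).

8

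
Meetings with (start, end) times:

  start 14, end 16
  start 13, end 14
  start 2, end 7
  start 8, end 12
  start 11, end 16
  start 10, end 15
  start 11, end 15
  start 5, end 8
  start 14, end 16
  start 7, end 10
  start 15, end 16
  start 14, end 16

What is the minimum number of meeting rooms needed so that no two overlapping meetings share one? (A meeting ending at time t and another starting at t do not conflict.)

6

Events (time:±→running): 2:+→1 5:+→2 7:-→1 7:+→2 8:-→1 8:+→2 10:-→1 10:+→2 11:+→3 11:+→4 12:-→3 13:+→4 14:-→3 14:+→4 14:+→5 14:+→6 … peak 6.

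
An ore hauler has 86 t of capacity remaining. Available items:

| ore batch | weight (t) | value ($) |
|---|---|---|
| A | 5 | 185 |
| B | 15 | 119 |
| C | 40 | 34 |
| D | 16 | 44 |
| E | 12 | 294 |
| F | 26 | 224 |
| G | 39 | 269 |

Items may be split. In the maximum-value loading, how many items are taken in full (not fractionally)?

4

Order: A (185/5=37.00) > E (294/12=24.50) > F (224/26=8.62) > B (119/15=7.93) > G (269/39=6.90) > D (44/16=2.75) > C (34/40=0.85)
Fill: take A (5 @ 185) → take E (12 @ 294) → take F (26 @ 224) → take B (15 @ 119) → take 28/39 of G → 193.13; 86/86 used.
4 item(s) taken whole; one partial (take 28/39 of G).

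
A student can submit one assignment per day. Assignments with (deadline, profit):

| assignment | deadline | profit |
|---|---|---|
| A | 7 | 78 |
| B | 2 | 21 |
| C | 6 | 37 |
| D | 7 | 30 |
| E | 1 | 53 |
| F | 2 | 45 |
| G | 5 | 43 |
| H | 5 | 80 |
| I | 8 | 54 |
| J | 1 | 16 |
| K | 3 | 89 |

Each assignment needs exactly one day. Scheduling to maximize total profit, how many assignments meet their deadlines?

Sort by profit descending; place each in the latest free slot ≤ its deadline.
By profit: K(d3,89), H(d5,80), A(d7,78), I(d8,54), E(d1,53), F(d2,45), G(d5,43), C(d6,37), D(d7,30), B(d2,21), J(d1,16)
K→slot 3; H→slot 5; A→slot 7; I→slot 8; E→slot 1; F→slot 2; G→slot 4; C→slot 6; D skipped; B skipped; J skipped.
8 of 11 scheduled.

8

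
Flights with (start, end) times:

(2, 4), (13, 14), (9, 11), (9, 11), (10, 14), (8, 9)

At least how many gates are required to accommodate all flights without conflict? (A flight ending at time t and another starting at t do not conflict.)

3

The answer is the maximum number of intervals overlapping at any instant.
starts: [2, 8, 9, 9, 10, 13]
ends:   [4, 9, 11, 11, 14, 14]
s2→1 e4→0 s8→1 e9→0 s9→1 s9→2 s10→3  — peak 3.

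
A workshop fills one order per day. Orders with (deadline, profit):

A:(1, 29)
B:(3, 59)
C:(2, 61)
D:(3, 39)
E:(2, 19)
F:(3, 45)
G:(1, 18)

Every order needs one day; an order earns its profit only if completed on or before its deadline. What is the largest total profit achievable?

Take jobs in profit order; each goes to the latest open slot no later than its deadline.
Profit order: C=61 B=59 F=45 D=39 A=29 E=19 G=18
Assign: C→slot 2, B→slot 3, F→slot 1, D skipped, A skipped, E skipped, G skipped.
Slots: [1:F] [2:C] [3:B]
Profit = 45 + 61 + 59 = 165

165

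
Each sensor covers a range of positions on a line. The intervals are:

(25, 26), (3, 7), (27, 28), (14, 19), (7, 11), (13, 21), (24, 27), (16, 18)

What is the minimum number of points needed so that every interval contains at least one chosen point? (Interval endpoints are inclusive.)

4

Sorted: [3,7] [7,11] [16,18] [14,19] [13,21] [25,26] [24,27] [27,28]
{[3,7],[7,11]} hit by 7; {[16,18],[14,19],[13,21]} hit by 18; {[25,26],[24,27]} hit by 26; {[27,28]} hit by 28.
Points: 7, 18, 26, 28 (4 total).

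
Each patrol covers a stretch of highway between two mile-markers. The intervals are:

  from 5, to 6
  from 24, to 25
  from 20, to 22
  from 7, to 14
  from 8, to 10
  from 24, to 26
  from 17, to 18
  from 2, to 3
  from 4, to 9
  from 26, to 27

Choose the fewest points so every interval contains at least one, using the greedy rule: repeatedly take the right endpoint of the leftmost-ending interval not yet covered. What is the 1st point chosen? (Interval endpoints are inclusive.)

3

Process intervals by earliest right end; each time one isn't hit yet, stab at its right endpoint.
By right end: [2,3]  [5,6]  [4,9]  [8,10]  [7,14]  [17,18]  [20,22]  [24,25]  [24,26]  [26,27]
[2,3] uncovered → point at 3; [5,6] uncovered → point at 6; [8,10] uncovered → point at 10; [17,18] uncovered → point at 18; [20,22] uncovered → point at 22; [24,25] uncovered → point at 25; [26,27] uncovered → point at 27.
Points: 3, 6, 10, 18, 22, 25, 27 (7 total).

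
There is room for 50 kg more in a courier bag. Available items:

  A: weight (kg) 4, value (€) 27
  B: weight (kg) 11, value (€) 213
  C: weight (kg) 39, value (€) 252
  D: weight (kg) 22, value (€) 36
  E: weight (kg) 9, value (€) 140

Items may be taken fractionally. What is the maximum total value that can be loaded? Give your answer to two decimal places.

548.00

Sort by value per unit weight and fill in that order.
Ratios (sorted): B 19.36, E 15.56, A 6.75, C 6.46, D 1.64
take B (11 @ 213); take E (9 @ 140); take A (4 @ 27); take 26/39 of C → 168.00. Capacity used 50/50.
Total value = 548.00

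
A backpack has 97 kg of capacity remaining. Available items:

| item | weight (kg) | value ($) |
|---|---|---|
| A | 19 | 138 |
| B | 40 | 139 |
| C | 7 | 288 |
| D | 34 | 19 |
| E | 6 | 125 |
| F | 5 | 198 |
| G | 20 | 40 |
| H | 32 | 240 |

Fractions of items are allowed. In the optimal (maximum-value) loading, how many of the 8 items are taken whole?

Sort by value per unit weight and fill in that order.
Ratios (sorted): C 41.14, F 39.60, E 20.83, H 7.50, A 7.26, B 3.48, G 2.00, D 0.56
take C (7 @ 288); take F (5 @ 198); take E (6 @ 125); take H (32 @ 240); take A (19 @ 138); take 28/40 of B → 97.30. Capacity used 97/97.
5 item(s) taken whole; one partial (take 28/40 of B).

5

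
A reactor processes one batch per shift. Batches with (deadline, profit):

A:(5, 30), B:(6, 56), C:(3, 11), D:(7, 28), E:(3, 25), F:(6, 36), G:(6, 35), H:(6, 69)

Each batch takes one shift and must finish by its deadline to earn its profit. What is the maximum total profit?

Profit order: H=69 B=56 F=36 G=35 A=30 D=28 E=25 C=11
Assign: H→slot 6, B→slot 5, F→slot 4, G→slot 3, A→slot 2, D→slot 7, E→slot 1, C skipped.
Slots: [1:E] [2:A] [3:G] [4:F] [5:B] [6:H] [7:D]
Profit = 25 + 30 + 35 + 36 + 56 + 69 + 28 = 279

279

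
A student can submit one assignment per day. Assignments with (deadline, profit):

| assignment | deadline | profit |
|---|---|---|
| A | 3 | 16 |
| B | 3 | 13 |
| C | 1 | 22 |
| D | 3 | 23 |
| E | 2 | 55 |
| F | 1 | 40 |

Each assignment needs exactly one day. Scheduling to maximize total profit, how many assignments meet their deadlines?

3

Profit order: E=55 F=40 D=23 C=22 A=16 B=13
Assign: E→slot 2, F→slot 1, D→slot 3, C skipped, A skipped, B skipped.
Slots: [1:F] [2:E] [3:D]
3 of 6 scheduled.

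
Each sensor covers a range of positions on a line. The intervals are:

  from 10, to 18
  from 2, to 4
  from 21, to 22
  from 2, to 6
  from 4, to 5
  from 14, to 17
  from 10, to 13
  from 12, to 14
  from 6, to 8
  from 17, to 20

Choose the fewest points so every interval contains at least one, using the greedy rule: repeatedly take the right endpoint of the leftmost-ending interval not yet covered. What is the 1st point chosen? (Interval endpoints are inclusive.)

4

Process intervals by earliest right end; each time one isn't hit yet, stab at its right endpoint.
Sorted: [2,4] [4,5] [2,6] [6,8] [10,13] [12,14] [14,17] [10,18] [17,20] [21,22]
{[2,4],[4,5],[2,6]} hit by 4; {[6,8]} hit by 8; {[10,13],[12,14]} hit by 13; {[14,17],[10,18],[17,20]} hit by 17; {[21,22]} hit by 22.
Points: 4, 8, 13, 17, 22 (5 total).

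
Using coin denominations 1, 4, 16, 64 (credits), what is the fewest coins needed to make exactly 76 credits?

76 − 1×64→12 − 3×4→0
Total coins = 1 + 3 = 4

4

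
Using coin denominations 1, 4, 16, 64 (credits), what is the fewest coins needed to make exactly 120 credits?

6

120 = 1×64 + 3×16 + 2×4
Total coins = 1 + 3 + 2 = 6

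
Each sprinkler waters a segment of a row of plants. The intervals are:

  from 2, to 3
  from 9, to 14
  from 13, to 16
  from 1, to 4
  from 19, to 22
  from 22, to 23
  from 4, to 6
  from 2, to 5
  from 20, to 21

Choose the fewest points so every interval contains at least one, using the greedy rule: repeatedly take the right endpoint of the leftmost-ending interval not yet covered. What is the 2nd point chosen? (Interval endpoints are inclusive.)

6

By right end: [2,3]  [1,4]  [2,5]  [4,6]  [9,14]  [13,16]  [20,21]  [19,22]  [22,23]
[2,3] uncovered → point at 3; [4,6] uncovered → point at 6; [9,14] uncovered → point at 14; [20,21] uncovered → point at 21; [22,23] uncovered → point at 23.
Points: 3, 6, 14, 21, 23 (5 total).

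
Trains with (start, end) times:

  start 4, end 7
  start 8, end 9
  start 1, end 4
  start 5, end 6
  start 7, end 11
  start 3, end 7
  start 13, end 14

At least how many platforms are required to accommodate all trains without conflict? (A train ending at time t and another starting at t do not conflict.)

3

starts: [1, 3, 4, 5, 7, 8, 13]
ends:   [4, 6, 7, 7, 9, 11, 14]
s1→1 s3→2 e4→1 s4→2 s5→3  — peak 3.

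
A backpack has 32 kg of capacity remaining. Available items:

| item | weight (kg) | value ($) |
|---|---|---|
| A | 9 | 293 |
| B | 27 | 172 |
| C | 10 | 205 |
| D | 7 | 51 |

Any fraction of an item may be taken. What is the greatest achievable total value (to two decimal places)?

587.22

Greedy by value/weight ratio, highest first.
Order: A (293/9=32.56) > C (205/10=20.50) > D (51/7=7.29) > B (172/27=6.37)
Fill: take A (9 @ 293) → take C (10 @ 205) → take D (7 @ 51) → take 6/27 of B → 38.22; 32/32 used.
Total value = 587.22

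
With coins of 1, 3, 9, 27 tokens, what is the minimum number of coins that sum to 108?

4

108 − 4×27→0
Total coins = 4 = 4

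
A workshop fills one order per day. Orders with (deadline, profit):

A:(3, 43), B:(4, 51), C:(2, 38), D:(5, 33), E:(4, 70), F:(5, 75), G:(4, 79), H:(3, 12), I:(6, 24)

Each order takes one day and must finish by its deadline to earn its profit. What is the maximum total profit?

Profit order: G=79 F=75 E=70 B=51 A=43 C=38 D=33 I=24 H=12
Assign: G→slot 4, F→slot 5, E→slot 3, B→slot 2, A→slot 1, C skipped, D skipped, I→slot 6, H skipped.
Slots: [1:A] [2:B] [3:E] [4:G] [5:F] [6:I]
Profit = 43 + 51 + 70 + 79 + 75 + 24 = 342

342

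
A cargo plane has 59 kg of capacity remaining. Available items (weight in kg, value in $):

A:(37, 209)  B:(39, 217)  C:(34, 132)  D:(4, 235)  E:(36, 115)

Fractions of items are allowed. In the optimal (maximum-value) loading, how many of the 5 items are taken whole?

Greedy by value/weight ratio, highest first.
Ratios (sorted): D 58.75, A 5.65, B 5.56, C 3.88, E 3.19
take D (4 @ 235); take A (37 @ 209); take 18/39 of B → 100.15. Capacity used 59/59.
2 item(s) taken whole; one partial (take 18/39 of B).

2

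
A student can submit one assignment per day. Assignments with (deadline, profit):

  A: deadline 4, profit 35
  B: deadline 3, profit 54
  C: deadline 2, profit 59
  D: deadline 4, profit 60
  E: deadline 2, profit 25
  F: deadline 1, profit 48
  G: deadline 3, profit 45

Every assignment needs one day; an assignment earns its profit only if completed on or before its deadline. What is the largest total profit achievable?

221

Sort by profit descending; place each in the latest free slot ≤ its deadline.
By profit: D(d4,60), C(d2,59), B(d3,54), F(d1,48), G(d3,45), A(d4,35), E(d2,25)
D→slot 4; C→slot 2; B→slot 3; F→slot 1; G skipped; A skipped; E skipped.
Profit = 48 + 59 + 54 + 60 = 221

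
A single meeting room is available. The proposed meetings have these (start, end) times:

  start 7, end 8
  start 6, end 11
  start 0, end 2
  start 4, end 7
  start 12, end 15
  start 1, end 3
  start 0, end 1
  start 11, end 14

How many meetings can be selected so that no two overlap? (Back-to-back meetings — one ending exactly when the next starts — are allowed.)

By end time: (0,1), (0,2), (1,3), (4,7), (7,8), (6,11), (11,14), (12,15).
Pick (0,1); next start ≥ 1 → (1,3); next start ≥ 3 → (4,7); next start ≥ 7 → (7,8); next start ≥ 8 → (11,14).
Selected 5 meetings.

5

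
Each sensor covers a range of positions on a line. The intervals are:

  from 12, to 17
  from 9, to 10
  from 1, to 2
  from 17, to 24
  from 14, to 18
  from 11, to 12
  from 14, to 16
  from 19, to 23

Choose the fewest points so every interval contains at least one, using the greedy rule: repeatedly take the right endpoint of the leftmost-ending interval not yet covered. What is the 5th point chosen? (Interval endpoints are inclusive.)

23

By right end: [1,2]  [9,10]  [11,12]  [14,16]  [12,17]  [14,18]  [19,23]  [17,24]
[1,2] uncovered → point at 2; [9,10] uncovered → point at 10; [11,12] uncovered → point at 12; [14,16] uncovered → point at 16; [19,23] uncovered → point at 23.
Points: 2, 10, 12, 16, 23 (5 total).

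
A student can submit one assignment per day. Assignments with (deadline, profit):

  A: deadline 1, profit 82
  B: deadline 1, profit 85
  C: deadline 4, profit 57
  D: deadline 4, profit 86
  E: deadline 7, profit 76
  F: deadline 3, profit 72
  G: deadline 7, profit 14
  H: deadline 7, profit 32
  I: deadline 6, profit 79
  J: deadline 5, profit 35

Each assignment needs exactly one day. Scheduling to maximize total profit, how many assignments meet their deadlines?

7

Sort by profit descending; place each in the latest free slot ≤ its deadline.
Profit order: D=86 B=85 A=82 I=79 E=76 F=72 C=57 J=35 H=32 G=14
Assign: D→slot 4, B→slot 1, A skipped, I→slot 6, E→slot 7, F→slot 3, C→slot 2, J→slot 5, H skipped, G skipped.
Slots: [1:B] [2:C] [3:F] [4:D] [5:J] [6:I] [7:E]
7 of 10 scheduled.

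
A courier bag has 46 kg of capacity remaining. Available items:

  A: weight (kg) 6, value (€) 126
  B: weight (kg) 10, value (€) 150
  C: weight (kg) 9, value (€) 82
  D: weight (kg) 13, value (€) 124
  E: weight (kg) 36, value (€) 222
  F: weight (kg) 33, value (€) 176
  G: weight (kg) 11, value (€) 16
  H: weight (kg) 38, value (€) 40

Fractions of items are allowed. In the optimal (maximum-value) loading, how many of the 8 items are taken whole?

Greedy by value/weight ratio, highest first.
Ratios (sorted): A 21.00, B 15.00, D 9.54, C 9.11, E 6.17, F 5.33, G 1.45, H 1.05
take A (6 @ 126); take B (10 @ 150); take D (13 @ 124); take C (9 @ 82); take 8/36 of E → 49.33. Capacity used 46/46.
4 item(s) taken whole; one partial (take 8/36 of E).

4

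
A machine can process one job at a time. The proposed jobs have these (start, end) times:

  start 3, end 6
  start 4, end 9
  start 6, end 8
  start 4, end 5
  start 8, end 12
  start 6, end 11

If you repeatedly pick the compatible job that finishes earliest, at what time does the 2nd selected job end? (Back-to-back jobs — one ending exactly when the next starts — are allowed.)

8

Greedy by earliest finish: after sorting by end time, pick each interval compatible with the last pick.
By end time: (4,5), (3,6), (6,8), (4,9), (6,11), (8,12).
Pick (4,5); next start ≥ 5 → (6,8); next start ≥ 8 → (8,12).
Selected: (4,5) (6,8) (8,12)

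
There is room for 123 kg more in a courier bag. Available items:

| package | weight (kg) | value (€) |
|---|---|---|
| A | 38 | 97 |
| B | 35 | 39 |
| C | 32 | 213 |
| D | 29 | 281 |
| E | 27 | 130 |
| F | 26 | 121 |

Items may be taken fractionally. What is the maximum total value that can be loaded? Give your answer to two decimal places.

Order: D (281/29=9.69) > C (213/32=6.66) > E (130/27=4.81) > F (121/26=4.65) > A (97/38=2.55) > B (39/35=1.11)
Fill: take D (29 @ 281) → take C (32 @ 213) → take E (27 @ 130) → take F (26 @ 121) → take 9/38 of A → 22.97; 123/123 used.
Total value = 767.97

767.97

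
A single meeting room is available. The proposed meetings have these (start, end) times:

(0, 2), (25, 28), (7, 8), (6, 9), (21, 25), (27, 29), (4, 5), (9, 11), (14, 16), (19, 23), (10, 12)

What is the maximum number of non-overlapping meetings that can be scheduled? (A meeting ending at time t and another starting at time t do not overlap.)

Greedy by earliest finish: after sorting by end time, pick each interval compatible with the last pick.
Sorted by end: (0,2)  (4,5)  (7,8)  (6,9)  (9,11)  (10,12)  (14,16)  (19,23)  (21,25)  (25,28)  (27,29)
take (0,2); take (4,5); take (7,8); take (9,11); take (14,16); take (19,23); take (25,28).
Selected 7 meetings.

7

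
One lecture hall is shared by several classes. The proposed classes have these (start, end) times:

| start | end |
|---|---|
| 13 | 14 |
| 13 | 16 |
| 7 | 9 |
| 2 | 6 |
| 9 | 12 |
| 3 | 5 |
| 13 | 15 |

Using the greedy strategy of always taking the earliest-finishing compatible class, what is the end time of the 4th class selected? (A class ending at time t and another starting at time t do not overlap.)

14

Order by finish time; keep every interval that doesn't clash with the previous kept one.
By end time: (3,5), (2,6), (7,9), (9,12), (13,14), (13,15), (13,16).
Pick (3,5); next start ≥ 5 → (7,9); next start ≥ 9 → (9,12); next start ≥ 12 → (13,14).
Selected: (3,5) (7,9) (9,12) (13,14)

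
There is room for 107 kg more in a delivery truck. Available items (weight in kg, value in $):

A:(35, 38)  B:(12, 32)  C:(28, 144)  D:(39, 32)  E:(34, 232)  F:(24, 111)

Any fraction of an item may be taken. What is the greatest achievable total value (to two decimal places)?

Order: E (232/34=6.82) > C (144/28=5.14) > F (111/24=4.62) > B (32/12=2.67) > A (38/35=1.09) > D (32/39=0.82)
Fill: take E (34 @ 232) → take C (28 @ 144) → take F (24 @ 111) → take B (12 @ 32) → take 9/35 of A → 9.77; 107/107 used.
Total value = 528.77

528.77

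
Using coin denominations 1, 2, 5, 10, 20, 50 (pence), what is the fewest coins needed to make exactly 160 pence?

160 = 3×50 + 1×10
Total coins = 3 + 1 = 4

4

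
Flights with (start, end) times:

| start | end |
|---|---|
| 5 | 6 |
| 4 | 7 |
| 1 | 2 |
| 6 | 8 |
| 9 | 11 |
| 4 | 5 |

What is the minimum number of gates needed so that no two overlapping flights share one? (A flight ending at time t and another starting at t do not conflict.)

starts: [1, 4, 4, 5, 6, 9]
ends:   [2, 5, 6, 7, 8, 11]
s1→1 e2→0 s4→1 s4→2  — peak 2.

2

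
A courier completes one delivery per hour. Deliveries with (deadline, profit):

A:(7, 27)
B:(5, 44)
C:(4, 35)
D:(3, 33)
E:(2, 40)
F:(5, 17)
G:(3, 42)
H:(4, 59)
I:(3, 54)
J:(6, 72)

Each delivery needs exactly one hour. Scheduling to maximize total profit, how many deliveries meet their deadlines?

Take jobs in profit order; each goes to the latest open slot no later than its deadline.
By profit: J(d6,72), H(d4,59), I(d3,54), B(d5,44), G(d3,42), E(d2,40), C(d4,35), D(d3,33), A(d7,27), F(d5,17)
J→slot 6; H→slot 4; I→slot 3; B→slot 5; G→slot 2; E→slot 1; C skipped; D skipped; A→slot 7; F skipped.
7 of 10 scheduled.

7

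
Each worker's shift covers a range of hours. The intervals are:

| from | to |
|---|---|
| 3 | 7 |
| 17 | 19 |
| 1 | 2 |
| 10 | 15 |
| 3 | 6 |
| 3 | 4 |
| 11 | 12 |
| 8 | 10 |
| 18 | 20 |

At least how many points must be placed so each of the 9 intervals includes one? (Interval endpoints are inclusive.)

5

Sort by right endpoint; whenever an interval is uncovered, place a point at its right end.
Sorted: [1,2] [3,4] [3,6] [3,7] [8,10] [11,12] [10,15] [17,19] [18,20]
{[1,2]} hit by 2; {[3,4],[3,6],[3,7]} hit by 4; {[8,10]} hit by 10; {[11,12],[10,15]} hit by 12; {[17,19],[18,20]} hit by 19.
Points: 2, 4, 10, 12, 19 (5 total).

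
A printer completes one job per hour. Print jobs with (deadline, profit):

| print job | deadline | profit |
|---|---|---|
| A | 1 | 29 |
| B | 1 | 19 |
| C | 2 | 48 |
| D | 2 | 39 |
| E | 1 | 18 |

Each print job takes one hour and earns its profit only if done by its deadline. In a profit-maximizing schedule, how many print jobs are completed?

2

Sort by profit descending; place each in the latest free slot ≤ its deadline.
Profit order: C=48 D=39 A=29 B=19 E=18
Assign: C→slot 2, D→slot 1, A skipped, B skipped, E skipped.
Slots: [1:D] [2:C]
2 of 5 scheduled.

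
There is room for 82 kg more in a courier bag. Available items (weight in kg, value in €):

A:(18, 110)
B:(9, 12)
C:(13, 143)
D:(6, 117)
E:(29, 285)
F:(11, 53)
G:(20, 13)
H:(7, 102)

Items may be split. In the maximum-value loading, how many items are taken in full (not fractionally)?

5

Sort by value per unit weight and fill in that order.
Ratios (sorted): D 19.50, H 14.57, C 11.00, E 9.83, A 6.11, F 4.82, B 1.33, G 0.65
take D (6 @ 117); take H (7 @ 102); take C (13 @ 143); take E (29 @ 285); take A (18 @ 110); take 9/11 of F → 43.36. Capacity used 82/82.
5 item(s) taken whole; one partial (take 9/11 of F).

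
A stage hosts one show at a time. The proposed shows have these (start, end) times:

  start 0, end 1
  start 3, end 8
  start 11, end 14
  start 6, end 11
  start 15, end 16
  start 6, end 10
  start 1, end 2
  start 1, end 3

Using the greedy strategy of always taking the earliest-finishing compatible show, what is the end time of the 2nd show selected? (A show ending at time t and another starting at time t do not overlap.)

2

Sorted by end: (0,1)  (1,2)  (1,3)  (3,8)  (6,10)  (6,11)  (11,14)  (15,16)
take (0,1); take (1,2); take (3,8); skip (6,10); take (11,14); take (15,16).
Selected: (0,1) (1,2) (3,8) (11,14) (15,16)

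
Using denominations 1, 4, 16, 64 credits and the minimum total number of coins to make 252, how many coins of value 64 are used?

Use the largest denomination that fits, subtract, and repeat.
252 = 3×64 + 3×16 + 3×4
Count of 64: 3

3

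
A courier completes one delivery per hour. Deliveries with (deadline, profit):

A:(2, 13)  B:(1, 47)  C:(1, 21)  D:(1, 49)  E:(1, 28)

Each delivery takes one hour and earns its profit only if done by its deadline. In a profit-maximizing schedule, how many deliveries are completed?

Sort by profit descending; place each in the latest free slot ≤ its deadline.
By profit: D(d1,49), B(d1,47), E(d1,28), C(d1,21), A(d2,13)
D→slot 1; B skipped; E skipped; C skipped; A→slot 2.
2 of 5 scheduled.

2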